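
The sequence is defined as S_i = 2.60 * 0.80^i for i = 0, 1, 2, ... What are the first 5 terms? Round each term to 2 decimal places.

This is a geometric sequence.
i=0: S_0 = 2.6 * 0.8^0 = 2.6
i=1: S_1 = 2.6 * 0.8^1 = 2.08
i=2: S_2 = 2.6 * 0.8^2 ≈ 1.66
i=3: S_3 = 2.6 * 0.8^3 ≈ 1.33
i=4: S_4 = 2.6 * 0.8^4 ≈ 1.06
The first 5 terms are: [2.6, 2.08, 1.66, 1.33, 1.06]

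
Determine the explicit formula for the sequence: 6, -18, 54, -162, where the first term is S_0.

Check ratios: -18 / 6 = -3.0
Common ratio r = -3.
First term a = 6.
Formula: S_i = 6 * (-3)^i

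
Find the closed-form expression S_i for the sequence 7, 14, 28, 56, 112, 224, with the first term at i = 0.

Check ratios: 14 / 7 = 2.0
Common ratio r = 2.
First term a = 7.
Formula: S_i = 7 * 2^i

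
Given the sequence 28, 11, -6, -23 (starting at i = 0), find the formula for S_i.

Check differences: 11 - 28 = -17
-6 - 11 = -17
Common difference d = -17.
First term a = 28.
Formula: S_i = 28 - 17*i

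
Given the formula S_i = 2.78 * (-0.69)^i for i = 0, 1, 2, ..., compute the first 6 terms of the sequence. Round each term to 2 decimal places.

This is a geometric sequence.
i=0: S_0 = 2.78 * (-0.69)^0 = 2.78
i=1: S_1 = 2.78 * (-0.69)^1 ≈ -1.92
i=2: S_2 = 2.78 * (-0.69)^2 ≈ 1.32
i=3: S_3 = 2.78 * (-0.69)^3 ≈ -0.91
i=4: S_4 = 2.78 * (-0.69)^4 ≈ 0.63
i=5: S_5 = 2.78 * (-0.69)^5 ≈ -0.43
The first 6 terms are: [2.78, -1.92, 1.32, -0.91, 0.63, -0.43]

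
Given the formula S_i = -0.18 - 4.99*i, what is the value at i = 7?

S_7 = -0.18 + -4.99*7 = -0.18 + -34.93 = -35.11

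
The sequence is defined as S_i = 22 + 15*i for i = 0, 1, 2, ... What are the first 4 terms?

This is an arithmetic sequence.
i=0: S_0 = 22 + 15*0 = 22
i=1: S_1 = 22 + 15*1 = 37
i=2: S_2 = 22 + 15*2 = 52
i=3: S_3 = 22 + 15*3 = 67
The first 4 terms are: [22, 37, 52, 67]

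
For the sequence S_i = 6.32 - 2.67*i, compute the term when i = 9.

S_9 = 6.32 + -2.67*9 = 6.32 + -24.03 = -17.71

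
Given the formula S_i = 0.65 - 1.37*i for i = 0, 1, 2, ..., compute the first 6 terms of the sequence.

This is an arithmetic sequence.
i=0: S_0 = 0.65 + -1.37*0 = 0.65
i=1: S_1 = 0.65 + -1.37*1 = -0.72
i=2: S_2 = 0.65 + -1.37*2 = -2.09
i=3: S_3 = 0.65 + -1.37*3 = -3.46
i=4: S_4 = 0.65 + -1.37*4 = -4.83
i=5: S_5 = 0.65 + -1.37*5 = -6.2
The first 6 terms are: [0.65, -0.72, -2.09, -3.46, -4.83, -6.2]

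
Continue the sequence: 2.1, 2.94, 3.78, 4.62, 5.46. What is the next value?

Differences: 2.94 - 2.1 = 0.84
This is an arithmetic sequence with common difference d = 0.84.
Next term = 5.46 + 0.84 = 6.3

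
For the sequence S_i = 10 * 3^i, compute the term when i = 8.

S_8 = 10 * 3^8 = 10 * 6561 = 65610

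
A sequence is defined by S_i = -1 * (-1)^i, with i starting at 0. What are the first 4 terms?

This is a geometric sequence.
i=0: S_0 = -1 * (-1)^0 = -1
i=1: S_1 = -1 * (-1)^1 = 1
i=2: S_2 = -1 * (-1)^2 = -1
i=3: S_3 = -1 * (-1)^3 = 1
The first 4 terms are: [-1, 1, -1, 1]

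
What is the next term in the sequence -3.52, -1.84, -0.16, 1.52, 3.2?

Differences: -1.84 - -3.52 = 1.68
This is an arithmetic sequence with common difference d = 1.68.
Next term = 3.2 + 1.68 = 4.88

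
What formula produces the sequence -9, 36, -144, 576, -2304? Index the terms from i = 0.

Check ratios: 36 / -9 = -4.0
Common ratio r = -4.
First term a = -9.
Formula: S_i = -9 * (-4)^i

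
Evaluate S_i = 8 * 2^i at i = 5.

S_5 = 8 * 2^5 = 8 * 32 = 256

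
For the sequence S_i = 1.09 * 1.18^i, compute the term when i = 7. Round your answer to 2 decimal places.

S_7 = 1.09 * 1.18^7 ≈ 1.09 * 3.1855 ≈ 3.47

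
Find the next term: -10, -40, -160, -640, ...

Ratios: -40 / -10 = 4.0
This is a geometric sequence with common ratio r = 4.
Next term = -640 * 4 = -2560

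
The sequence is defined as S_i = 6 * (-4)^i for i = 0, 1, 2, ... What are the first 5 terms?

This is a geometric sequence.
i=0: S_0 = 6 * (-4)^0 = 6
i=1: S_1 = 6 * (-4)^1 = -24
i=2: S_2 = 6 * (-4)^2 = 96
i=3: S_3 = 6 * (-4)^3 = -384
i=4: S_4 = 6 * (-4)^4 = 1536
The first 5 terms are: [6, -24, 96, -384, 1536]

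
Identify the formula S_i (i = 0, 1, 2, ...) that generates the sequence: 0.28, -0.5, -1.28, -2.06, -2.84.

Check differences: -0.5 - 0.28 = -0.78
-1.28 - -0.5 = -0.78
Common difference d = -0.78.
First term a = 0.28.
Formula: S_i = 0.28 - 0.78*i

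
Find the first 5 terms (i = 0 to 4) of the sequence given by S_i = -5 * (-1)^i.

This is a geometric sequence.
i=0: S_0 = -5 * (-1)^0 = -5
i=1: S_1 = -5 * (-1)^1 = 5
i=2: S_2 = -5 * (-1)^2 = -5
i=3: S_3 = -5 * (-1)^3 = 5
i=4: S_4 = -5 * (-1)^4 = -5
The first 5 terms are: [-5, 5, -5, 5, -5]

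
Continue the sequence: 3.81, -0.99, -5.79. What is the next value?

Differences: -0.99 - 3.81 = -4.8
This is an arithmetic sequence with common difference d = -4.8.
Next term = -5.79 + -4.8 = -10.59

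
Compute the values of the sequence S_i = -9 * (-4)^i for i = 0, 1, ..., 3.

This is a geometric sequence.
i=0: S_0 = -9 * (-4)^0 = -9
i=1: S_1 = -9 * (-4)^1 = 36
i=2: S_2 = -9 * (-4)^2 = -144
i=3: S_3 = -9 * (-4)^3 = 576
The first 4 terms are: [-9, 36, -144, 576]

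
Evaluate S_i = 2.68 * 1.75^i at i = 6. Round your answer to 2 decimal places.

S_6 = 2.68 * 1.75^6 ≈ 2.68 * 28.7229 ≈ 76.98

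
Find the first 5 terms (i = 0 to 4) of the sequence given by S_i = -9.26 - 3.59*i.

This is an arithmetic sequence.
i=0: S_0 = -9.26 + -3.59*0 = -9.26
i=1: S_1 = -9.26 + -3.59*1 = -12.85
i=2: S_2 = -9.26 + -3.59*2 = -16.44
i=3: S_3 = -9.26 + -3.59*3 = -20.03
i=4: S_4 = -9.26 + -3.59*4 = -23.62
The first 5 terms are: [-9.26, -12.85, -16.44, -20.03, -23.62]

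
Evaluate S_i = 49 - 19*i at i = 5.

S_5 = 49 + -19*5 = 49 + -95 = -46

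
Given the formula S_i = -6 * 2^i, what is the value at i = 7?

S_7 = -6 * 2^7 = -6 * 128 = -768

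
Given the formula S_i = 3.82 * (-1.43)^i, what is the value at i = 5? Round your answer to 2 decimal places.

S_5 = 3.82 * (-1.43)^5 ≈ 3.82 * -5.9797 ≈ -22.84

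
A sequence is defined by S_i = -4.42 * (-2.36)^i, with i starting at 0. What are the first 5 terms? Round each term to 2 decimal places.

This is a geometric sequence.
i=0: S_0 = -4.42 * (-2.36)^0 = -4.42
i=1: S_1 = -4.42 * (-2.36)^1 ≈ 10.43
i=2: S_2 = -4.42 * (-2.36)^2 ≈ -24.62
i=3: S_3 = -4.42 * (-2.36)^3 ≈ 58.1
i=4: S_4 = -4.42 * (-2.36)^4 ≈ -137.11
The first 5 terms are: [-4.42, 10.43, -24.62, 58.1, -137.11]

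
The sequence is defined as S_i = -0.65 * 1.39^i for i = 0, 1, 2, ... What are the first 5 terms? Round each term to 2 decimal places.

This is a geometric sequence.
i=0: S_0 = -0.65 * 1.39^0 = -0.65
i=1: S_1 = -0.65 * 1.39^1 ≈ -0.9
i=2: S_2 = -0.65 * 1.39^2 ≈ -1.26
i=3: S_3 = -0.65 * 1.39^3 ≈ -1.75
i=4: S_4 = -0.65 * 1.39^4 ≈ -2.43
The first 5 terms are: [-0.65, -0.9, -1.26, -1.75, -2.43]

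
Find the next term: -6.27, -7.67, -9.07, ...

Differences: -7.67 - -6.27 = -1.4
This is an arithmetic sequence with common difference d = -1.4.
Next term = -9.07 + -1.4 = -10.47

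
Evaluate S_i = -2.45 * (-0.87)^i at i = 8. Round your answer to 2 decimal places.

S_8 = -2.45 * (-0.87)^8 ≈ -2.45 * 0.3282 ≈ -0.8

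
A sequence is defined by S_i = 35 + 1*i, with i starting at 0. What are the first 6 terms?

This is an arithmetic sequence.
i=0: S_0 = 35 + 1*0 = 35
i=1: S_1 = 35 + 1*1 = 36
i=2: S_2 = 35 + 1*2 = 37
i=3: S_3 = 35 + 1*3 = 38
i=4: S_4 = 35 + 1*4 = 39
i=5: S_5 = 35 + 1*5 = 40
The first 6 terms are: [35, 36, 37, 38, 39, 40]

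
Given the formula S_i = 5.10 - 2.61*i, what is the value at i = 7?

S_7 = 5.1 + -2.61*7 = 5.1 + -18.27 = -13.17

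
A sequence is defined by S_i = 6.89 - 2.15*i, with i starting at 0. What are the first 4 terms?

This is an arithmetic sequence.
i=0: S_0 = 6.89 + -2.15*0 = 6.89
i=1: S_1 = 6.89 + -2.15*1 = 4.74
i=2: S_2 = 6.89 + -2.15*2 = 2.59
i=3: S_3 = 6.89 + -2.15*3 = 0.44
The first 4 terms are: [6.89, 4.74, 2.59, 0.44]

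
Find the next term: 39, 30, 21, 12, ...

Differences: 30 - 39 = -9
This is an arithmetic sequence with common difference d = -9.
Next term = 12 + -9 = 3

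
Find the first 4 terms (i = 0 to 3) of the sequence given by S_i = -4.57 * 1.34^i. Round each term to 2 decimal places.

This is a geometric sequence.
i=0: S_0 = -4.57 * 1.34^0 = -4.57
i=1: S_1 = -4.57 * 1.34^1 ≈ -6.12
i=2: S_2 = -4.57 * 1.34^2 ≈ -8.21
i=3: S_3 = -4.57 * 1.34^3 ≈ -11.0
The first 4 terms are: [-4.57, -6.12, -8.21, -11.0]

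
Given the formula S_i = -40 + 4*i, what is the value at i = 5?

S_5 = -40 + 4*5 = -40 + 20 = -20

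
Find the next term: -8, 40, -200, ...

Ratios: 40 / -8 = -5.0
This is a geometric sequence with common ratio r = -5.
Next term = -200 * -5 = 1000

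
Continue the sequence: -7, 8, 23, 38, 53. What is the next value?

Differences: 8 - -7 = 15
This is an arithmetic sequence with common difference d = 15.
Next term = 53 + 15 = 68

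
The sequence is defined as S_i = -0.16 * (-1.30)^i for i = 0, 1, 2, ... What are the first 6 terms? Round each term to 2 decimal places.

This is a geometric sequence.
i=0: S_0 = -0.16 * (-1.3)^0 = -0.16
i=1: S_1 = -0.16 * (-1.3)^1 ≈ 0.21
i=2: S_2 = -0.16 * (-1.3)^2 ≈ -0.27
i=3: S_3 = -0.16 * (-1.3)^3 ≈ 0.35
i=4: S_4 = -0.16 * (-1.3)^4 ≈ -0.46
i=5: S_5 = -0.16 * (-1.3)^5 ≈ 0.59
The first 6 terms are: [-0.16, 0.21, -0.27, 0.35, -0.46, 0.59]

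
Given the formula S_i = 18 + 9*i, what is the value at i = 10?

S_10 = 18 + 9*10 = 18 + 90 = 108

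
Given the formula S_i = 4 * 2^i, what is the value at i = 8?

S_8 = 4 * 2^8 = 4 * 256 = 1024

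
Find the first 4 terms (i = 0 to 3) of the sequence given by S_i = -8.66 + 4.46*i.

This is an arithmetic sequence.
i=0: S_0 = -8.66 + 4.46*0 = -8.66
i=1: S_1 = -8.66 + 4.46*1 = -4.2
i=2: S_2 = -8.66 + 4.46*2 = 0.26
i=3: S_3 = -8.66 + 4.46*3 = 4.72
The first 4 terms are: [-8.66, -4.2, 0.26, 4.72]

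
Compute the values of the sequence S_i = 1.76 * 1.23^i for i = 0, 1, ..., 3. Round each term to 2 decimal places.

This is a geometric sequence.
i=0: S_0 = 1.76 * 1.23^0 = 1.76
i=1: S_1 = 1.76 * 1.23^1 ≈ 2.16
i=2: S_2 = 1.76 * 1.23^2 ≈ 2.66
i=3: S_3 = 1.76 * 1.23^3 ≈ 3.28
The first 4 terms are: [1.76, 2.16, 2.66, 3.28]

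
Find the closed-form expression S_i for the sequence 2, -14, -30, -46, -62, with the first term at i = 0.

Check differences: -14 - 2 = -16
-30 - -14 = -16
Common difference d = -16.
First term a = 2.
Formula: S_i = 2 - 16*i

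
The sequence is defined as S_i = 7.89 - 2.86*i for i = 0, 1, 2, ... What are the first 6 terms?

This is an arithmetic sequence.
i=0: S_0 = 7.89 + -2.86*0 = 7.89
i=1: S_1 = 7.89 + -2.86*1 = 5.03
i=2: S_2 = 7.89 + -2.86*2 = 2.17
i=3: S_3 = 7.89 + -2.86*3 = -0.69
i=4: S_4 = 7.89 + -2.86*4 = -3.55
i=5: S_5 = 7.89 + -2.86*5 = -6.41
The first 6 terms are: [7.89, 5.03, 2.17, -0.69, -3.55, -6.41]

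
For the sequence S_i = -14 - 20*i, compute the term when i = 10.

S_10 = -14 + -20*10 = -14 + -200 = -214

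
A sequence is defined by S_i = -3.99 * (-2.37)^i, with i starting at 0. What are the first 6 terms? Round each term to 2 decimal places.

This is a geometric sequence.
i=0: S_0 = -3.99 * (-2.37)^0 = -3.99
i=1: S_1 = -3.99 * (-2.37)^1 ≈ 9.46
i=2: S_2 = -3.99 * (-2.37)^2 ≈ -22.41
i=3: S_3 = -3.99 * (-2.37)^3 ≈ 53.12
i=4: S_4 = -3.99 * (-2.37)^4 ≈ -125.88
i=5: S_5 = -3.99 * (-2.37)^5 ≈ 298.34
The first 6 terms are: [-3.99, 9.46, -22.41, 53.12, -125.88, 298.34]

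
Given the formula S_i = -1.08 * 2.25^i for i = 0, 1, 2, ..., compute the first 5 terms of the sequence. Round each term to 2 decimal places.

This is a geometric sequence.
i=0: S_0 = -1.08 * 2.25^0 = -1.08
i=1: S_1 = -1.08 * 2.25^1 = -2.43
i=2: S_2 = -1.08 * 2.25^2 ≈ -5.47
i=3: S_3 = -1.08 * 2.25^3 ≈ -12.3
i=4: S_4 = -1.08 * 2.25^4 ≈ -27.68
The first 5 terms are: [-1.08, -2.43, -5.47, -12.3, -27.68]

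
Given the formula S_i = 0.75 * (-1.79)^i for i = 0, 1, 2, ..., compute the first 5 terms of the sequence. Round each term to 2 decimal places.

This is a geometric sequence.
i=0: S_0 = 0.75 * (-1.79)^0 = 0.75
i=1: S_1 = 0.75 * (-1.79)^1 ≈ -1.34
i=2: S_2 = 0.75 * (-1.79)^2 ≈ 2.4
i=3: S_3 = 0.75 * (-1.79)^3 ≈ -4.3
i=4: S_4 = 0.75 * (-1.79)^4 ≈ 7.7
The first 5 terms are: [0.75, -1.34, 2.4, -4.3, 7.7]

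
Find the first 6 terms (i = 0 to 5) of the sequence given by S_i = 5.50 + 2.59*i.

This is an arithmetic sequence.
i=0: S_0 = 5.5 + 2.59*0 = 5.5
i=1: S_1 = 5.5 + 2.59*1 = 8.09
i=2: S_2 = 5.5 + 2.59*2 = 10.68
i=3: S_3 = 5.5 + 2.59*3 = 13.27
i=4: S_4 = 5.5 + 2.59*4 = 15.86
i=5: S_5 = 5.5 + 2.59*5 = 18.45
The first 6 terms are: [5.5, 8.09, 10.68, 13.27, 15.86, 18.45]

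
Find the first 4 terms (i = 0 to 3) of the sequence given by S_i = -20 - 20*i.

This is an arithmetic sequence.
i=0: S_0 = -20 + -20*0 = -20
i=1: S_1 = -20 + -20*1 = -40
i=2: S_2 = -20 + -20*2 = -60
i=3: S_3 = -20 + -20*3 = -80
The first 4 terms are: [-20, -40, -60, -80]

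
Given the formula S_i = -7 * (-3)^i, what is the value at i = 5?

S_5 = -7 * (-3)^5 = -7 * -243 = 1701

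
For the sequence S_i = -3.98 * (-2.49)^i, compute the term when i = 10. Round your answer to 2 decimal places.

S_10 = -3.98 * (-2.49)^10 ≈ -3.98 * 9162.0672 ≈ -36465.03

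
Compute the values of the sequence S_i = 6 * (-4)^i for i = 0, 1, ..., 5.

This is a geometric sequence.
i=0: S_0 = 6 * (-4)^0 = 6
i=1: S_1 = 6 * (-4)^1 = -24
i=2: S_2 = 6 * (-4)^2 = 96
i=3: S_3 = 6 * (-4)^3 = -384
i=4: S_4 = 6 * (-4)^4 = 1536
i=5: S_5 = 6 * (-4)^5 = -6144
The first 6 terms are: [6, -24, 96, -384, 1536, -6144]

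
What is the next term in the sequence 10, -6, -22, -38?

Differences: -6 - 10 = -16
This is an arithmetic sequence with common difference d = -16.
Next term = -38 + -16 = -54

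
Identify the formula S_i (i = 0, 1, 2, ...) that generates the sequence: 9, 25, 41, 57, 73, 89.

Check differences: 25 - 9 = 16
41 - 25 = 16
Common difference d = 16.
First term a = 9.
Formula: S_i = 9 + 16*i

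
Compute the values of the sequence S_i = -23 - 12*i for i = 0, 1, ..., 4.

This is an arithmetic sequence.
i=0: S_0 = -23 + -12*0 = -23
i=1: S_1 = -23 + -12*1 = -35
i=2: S_2 = -23 + -12*2 = -47
i=3: S_3 = -23 + -12*3 = -59
i=4: S_4 = -23 + -12*4 = -71
The first 5 terms are: [-23, -35, -47, -59, -71]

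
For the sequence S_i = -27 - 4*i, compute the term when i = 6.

S_6 = -27 + -4*6 = -27 + -24 = -51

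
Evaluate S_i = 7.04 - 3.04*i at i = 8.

S_8 = 7.04 + -3.04*8 = 7.04 + -24.32 = -17.28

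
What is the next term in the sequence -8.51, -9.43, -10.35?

Differences: -9.43 - -8.51 = -0.92
This is an arithmetic sequence with common difference d = -0.92.
Next term = -10.35 + -0.92 = -11.27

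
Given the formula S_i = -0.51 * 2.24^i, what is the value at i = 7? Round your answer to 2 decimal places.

S_7 = -0.51 * 2.24^7 ≈ -0.51 * 282.9672 ≈ -144.31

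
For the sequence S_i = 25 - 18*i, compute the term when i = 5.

S_5 = 25 + -18*5 = 25 + -90 = -65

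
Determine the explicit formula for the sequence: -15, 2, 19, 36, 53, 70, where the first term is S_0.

Check differences: 2 - -15 = 17
19 - 2 = 17
Common difference d = 17.
First term a = -15.
Formula: S_i = -15 + 17*i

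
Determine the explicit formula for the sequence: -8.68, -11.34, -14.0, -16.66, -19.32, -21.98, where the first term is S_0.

Check differences: -11.34 - -8.68 = -2.66
-14.0 - -11.34 = -2.66
Common difference d = -2.66.
First term a = -8.68.
Formula: S_i = -8.68 - 2.66*i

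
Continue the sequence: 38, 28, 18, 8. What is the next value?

Differences: 28 - 38 = -10
This is an arithmetic sequence with common difference d = -10.
Next term = 8 + -10 = -2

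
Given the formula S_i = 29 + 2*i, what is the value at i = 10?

S_10 = 29 + 2*10 = 29 + 20 = 49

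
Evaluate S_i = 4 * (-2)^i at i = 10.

S_10 = 4 * (-2)^10 = 4 * 1024 = 4096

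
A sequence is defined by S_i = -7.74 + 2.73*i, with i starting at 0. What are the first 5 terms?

This is an arithmetic sequence.
i=0: S_0 = -7.74 + 2.73*0 = -7.74
i=1: S_1 = -7.74 + 2.73*1 = -5.01
i=2: S_2 = -7.74 + 2.73*2 = -2.28
i=3: S_3 = -7.74 + 2.73*3 = 0.45
i=4: S_4 = -7.74 + 2.73*4 = 3.18
The first 5 terms are: [-7.74, -5.01, -2.28, 0.45, 3.18]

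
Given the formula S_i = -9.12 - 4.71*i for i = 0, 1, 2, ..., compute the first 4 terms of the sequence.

This is an arithmetic sequence.
i=0: S_0 = -9.12 + -4.71*0 = -9.12
i=1: S_1 = -9.12 + -4.71*1 = -13.83
i=2: S_2 = -9.12 + -4.71*2 = -18.54
i=3: S_3 = -9.12 + -4.71*3 = -23.25
The first 4 terms are: [-9.12, -13.83, -18.54, -23.25]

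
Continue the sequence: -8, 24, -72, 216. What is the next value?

Ratios: 24 / -8 = -3.0
This is a geometric sequence with common ratio r = -3.
Next term = 216 * -3 = -648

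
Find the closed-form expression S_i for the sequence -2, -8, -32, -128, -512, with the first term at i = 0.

Check ratios: -8 / -2 = 4.0
Common ratio r = 4.
First term a = -2.
Formula: S_i = -2 * 4^i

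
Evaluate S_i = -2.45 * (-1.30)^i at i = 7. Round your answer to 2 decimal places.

S_7 = -2.45 * (-1.3)^7 ≈ -2.45 * -6.2749 ≈ 15.37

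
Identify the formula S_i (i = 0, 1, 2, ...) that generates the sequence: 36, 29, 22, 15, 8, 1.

Check differences: 29 - 36 = -7
22 - 29 = -7
Common difference d = -7.
First term a = 36.
Formula: S_i = 36 - 7*i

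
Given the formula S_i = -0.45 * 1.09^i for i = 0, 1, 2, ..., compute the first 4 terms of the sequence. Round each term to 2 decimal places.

This is a geometric sequence.
i=0: S_0 = -0.45 * 1.09^0 = -0.45
i=1: S_1 = -0.45 * 1.09^1 ≈ -0.49
i=2: S_2 = -0.45 * 1.09^2 ≈ -0.53
i=3: S_3 = -0.45 * 1.09^3 ≈ -0.58
The first 4 terms are: [-0.45, -0.49, -0.53, -0.58]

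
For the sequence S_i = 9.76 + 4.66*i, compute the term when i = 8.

S_8 = 9.76 + 4.66*8 = 9.76 + 37.28 = 47.04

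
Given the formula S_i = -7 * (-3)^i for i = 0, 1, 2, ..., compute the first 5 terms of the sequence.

This is a geometric sequence.
i=0: S_0 = -7 * (-3)^0 = -7
i=1: S_1 = -7 * (-3)^1 = 21
i=2: S_2 = -7 * (-3)^2 = -63
i=3: S_3 = -7 * (-3)^3 = 189
i=4: S_4 = -7 * (-3)^4 = -567
The first 5 terms are: [-7, 21, -63, 189, -567]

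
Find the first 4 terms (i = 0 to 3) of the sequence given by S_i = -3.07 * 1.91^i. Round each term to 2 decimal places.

This is a geometric sequence.
i=0: S_0 = -3.07 * 1.91^0 = -3.07
i=1: S_1 = -3.07 * 1.91^1 ≈ -5.86
i=2: S_2 = -3.07 * 1.91^2 ≈ -11.2
i=3: S_3 = -3.07 * 1.91^3 ≈ -21.39
The first 4 terms are: [-3.07, -5.86, -11.2, -21.39]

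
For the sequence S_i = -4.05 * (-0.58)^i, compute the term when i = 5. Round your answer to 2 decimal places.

S_5 = -4.05 * (-0.58)^5 ≈ -4.05 * -0.0656 ≈ 0.27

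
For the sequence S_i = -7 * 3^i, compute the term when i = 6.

S_6 = -7 * 3^6 = -7 * 729 = -5103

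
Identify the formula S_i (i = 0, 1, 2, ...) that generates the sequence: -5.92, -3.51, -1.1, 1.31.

Check differences: -3.51 - -5.92 = 2.41
-1.1 - -3.51 = 2.41
Common difference d = 2.41.
First term a = -5.92.
Formula: S_i = -5.92 + 2.41*i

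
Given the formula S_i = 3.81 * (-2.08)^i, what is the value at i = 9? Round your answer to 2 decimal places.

S_9 = 3.81 * (-2.08)^9 ≈ 3.81 * -728.7356 ≈ -2776.48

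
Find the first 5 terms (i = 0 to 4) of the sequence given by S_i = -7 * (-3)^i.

This is a geometric sequence.
i=0: S_0 = -7 * (-3)^0 = -7
i=1: S_1 = -7 * (-3)^1 = 21
i=2: S_2 = -7 * (-3)^2 = -63
i=3: S_3 = -7 * (-3)^3 = 189
i=4: S_4 = -7 * (-3)^4 = -567
The first 5 terms are: [-7, 21, -63, 189, -567]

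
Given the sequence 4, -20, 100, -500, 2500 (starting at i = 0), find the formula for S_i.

Check ratios: -20 / 4 = -5.0
Common ratio r = -5.
First term a = 4.
Formula: S_i = 4 * (-5)^i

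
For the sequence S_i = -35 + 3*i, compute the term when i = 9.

S_9 = -35 + 3*9 = -35 + 27 = -8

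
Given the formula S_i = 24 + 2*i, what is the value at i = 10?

S_10 = 24 + 2*10 = 24 + 20 = 44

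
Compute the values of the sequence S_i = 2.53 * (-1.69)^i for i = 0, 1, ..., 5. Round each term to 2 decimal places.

This is a geometric sequence.
i=0: S_0 = 2.53 * (-1.69)^0 = 2.53
i=1: S_1 = 2.53 * (-1.69)^1 ≈ -4.28
i=2: S_2 = 2.53 * (-1.69)^2 ≈ 7.23
i=3: S_3 = 2.53 * (-1.69)^3 ≈ -12.21
i=4: S_4 = 2.53 * (-1.69)^4 ≈ 20.64
i=5: S_5 = 2.53 * (-1.69)^5 ≈ -34.88
The first 6 terms are: [2.53, -4.28, 7.23, -12.21, 20.64, -34.88]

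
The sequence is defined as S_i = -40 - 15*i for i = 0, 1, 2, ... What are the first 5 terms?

This is an arithmetic sequence.
i=0: S_0 = -40 + -15*0 = -40
i=1: S_1 = -40 + -15*1 = -55
i=2: S_2 = -40 + -15*2 = -70
i=3: S_3 = -40 + -15*3 = -85
i=4: S_4 = -40 + -15*4 = -100
The first 5 terms are: [-40, -55, -70, -85, -100]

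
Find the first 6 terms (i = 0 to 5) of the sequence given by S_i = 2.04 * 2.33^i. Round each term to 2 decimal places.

This is a geometric sequence.
i=0: S_0 = 2.04 * 2.33^0 = 2.04
i=1: S_1 = 2.04 * 2.33^1 ≈ 4.75
i=2: S_2 = 2.04 * 2.33^2 ≈ 11.07
i=3: S_3 = 2.04 * 2.33^3 ≈ 25.8
i=4: S_4 = 2.04 * 2.33^4 ≈ 60.12
i=5: S_5 = 2.04 * 2.33^5 ≈ 140.09
The first 6 terms are: [2.04, 4.75, 11.07, 25.8, 60.12, 140.09]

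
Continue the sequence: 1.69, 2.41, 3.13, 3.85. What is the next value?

Differences: 2.41 - 1.69 = 0.72
This is an arithmetic sequence with common difference d = 0.72.
Next term = 3.85 + 0.72 = 4.57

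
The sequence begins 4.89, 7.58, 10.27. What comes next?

Differences: 7.58 - 4.89 = 2.69
This is an arithmetic sequence with common difference d = 2.69.
Next term = 10.27 + 2.69 = 12.96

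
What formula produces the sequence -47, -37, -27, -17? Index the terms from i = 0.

Check differences: -37 - -47 = 10
-27 - -37 = 10
Common difference d = 10.
First term a = -47.
Formula: S_i = -47 + 10*i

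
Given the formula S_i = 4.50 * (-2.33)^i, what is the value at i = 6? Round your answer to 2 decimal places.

S_6 = 4.5 * (-2.33)^6 ≈ 4.5 * 160.0057 ≈ 720.03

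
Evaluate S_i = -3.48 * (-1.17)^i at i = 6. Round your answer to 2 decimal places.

S_6 = -3.48 * (-1.17)^6 ≈ -3.48 * 2.5652 ≈ -8.93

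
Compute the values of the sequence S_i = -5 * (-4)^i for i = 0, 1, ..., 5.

This is a geometric sequence.
i=0: S_0 = -5 * (-4)^0 = -5
i=1: S_1 = -5 * (-4)^1 = 20
i=2: S_2 = -5 * (-4)^2 = -80
i=3: S_3 = -5 * (-4)^3 = 320
i=4: S_4 = -5 * (-4)^4 = -1280
i=5: S_5 = -5 * (-4)^5 = 5120
The first 6 terms are: [-5, 20, -80, 320, -1280, 5120]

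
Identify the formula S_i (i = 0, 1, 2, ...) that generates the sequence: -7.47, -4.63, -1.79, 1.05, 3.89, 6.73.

Check differences: -4.63 - -7.47 = 2.84
-1.79 - -4.63 = 2.84
Common difference d = 2.84.
First term a = -7.47.
Formula: S_i = -7.47 + 2.84*i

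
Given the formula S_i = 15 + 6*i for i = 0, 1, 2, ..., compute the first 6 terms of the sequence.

This is an arithmetic sequence.
i=0: S_0 = 15 + 6*0 = 15
i=1: S_1 = 15 + 6*1 = 21
i=2: S_2 = 15 + 6*2 = 27
i=3: S_3 = 15 + 6*3 = 33
i=4: S_4 = 15 + 6*4 = 39
i=5: S_5 = 15 + 6*5 = 45
The first 6 terms are: [15, 21, 27, 33, 39, 45]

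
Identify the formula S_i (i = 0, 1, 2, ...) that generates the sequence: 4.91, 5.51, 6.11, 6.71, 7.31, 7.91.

Check differences: 5.51 - 4.91 = 0.6
6.11 - 5.51 = 0.6
Common difference d = 0.6.
First term a = 4.91.
Formula: S_i = 4.91 + 0.60*i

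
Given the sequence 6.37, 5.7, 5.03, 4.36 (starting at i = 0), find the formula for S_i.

Check differences: 5.7 - 6.37 = -0.67
5.03 - 5.7 = -0.67
Common difference d = -0.67.
First term a = 6.37.
Formula: S_i = 6.37 - 0.67*i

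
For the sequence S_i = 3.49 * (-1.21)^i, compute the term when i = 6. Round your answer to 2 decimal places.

S_6 = 3.49 * (-1.21)^6 ≈ 3.49 * 3.1384 ≈ 10.95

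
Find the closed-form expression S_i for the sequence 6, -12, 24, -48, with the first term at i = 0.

Check ratios: -12 / 6 = -2.0
Common ratio r = -2.
First term a = 6.
Formula: S_i = 6 * (-2)^i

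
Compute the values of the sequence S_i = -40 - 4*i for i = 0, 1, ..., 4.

This is an arithmetic sequence.
i=0: S_0 = -40 + -4*0 = -40
i=1: S_1 = -40 + -4*1 = -44
i=2: S_2 = -40 + -4*2 = -48
i=3: S_3 = -40 + -4*3 = -52
i=4: S_4 = -40 + -4*4 = -56
The first 5 terms are: [-40, -44, -48, -52, -56]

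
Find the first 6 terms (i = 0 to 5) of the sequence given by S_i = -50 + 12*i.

This is an arithmetic sequence.
i=0: S_0 = -50 + 12*0 = -50
i=1: S_1 = -50 + 12*1 = -38
i=2: S_2 = -50 + 12*2 = -26
i=3: S_3 = -50 + 12*3 = -14
i=4: S_4 = -50 + 12*4 = -2
i=5: S_5 = -50 + 12*5 = 10
The first 6 terms are: [-50, -38, -26, -14, -2, 10]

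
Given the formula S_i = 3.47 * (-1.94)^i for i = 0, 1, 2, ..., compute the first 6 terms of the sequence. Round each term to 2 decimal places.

This is a geometric sequence.
i=0: S_0 = 3.47 * (-1.94)^0 = 3.47
i=1: S_1 = 3.47 * (-1.94)^1 ≈ -6.73
i=2: S_2 = 3.47 * (-1.94)^2 ≈ 13.06
i=3: S_3 = 3.47 * (-1.94)^3 ≈ -25.34
i=4: S_4 = 3.47 * (-1.94)^4 ≈ 49.15
i=5: S_5 = 3.47 * (-1.94)^5 ≈ -95.35
The first 6 terms are: [3.47, -6.73, 13.06, -25.34, 49.15, -95.35]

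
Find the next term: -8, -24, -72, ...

Ratios: -24 / -8 = 3.0
This is a geometric sequence with common ratio r = 3.
Next term = -72 * 3 = -216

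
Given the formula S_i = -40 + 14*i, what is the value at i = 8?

S_8 = -40 + 14*8 = -40 + 112 = 72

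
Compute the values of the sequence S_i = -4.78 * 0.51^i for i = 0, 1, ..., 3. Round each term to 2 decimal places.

This is a geometric sequence.
i=0: S_0 = -4.78 * 0.51^0 = -4.78
i=1: S_1 = -4.78 * 0.51^1 ≈ -2.44
i=2: S_2 = -4.78 * 0.51^2 ≈ -1.24
i=3: S_3 = -4.78 * 0.51^3 ≈ -0.63
The first 4 terms are: [-4.78, -2.44, -1.24, -0.63]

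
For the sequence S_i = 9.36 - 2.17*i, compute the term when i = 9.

S_9 = 9.36 + -2.17*9 = 9.36 + -19.53 = -10.17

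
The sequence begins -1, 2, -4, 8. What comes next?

Ratios: 2 / -1 = -2.0
This is a geometric sequence with common ratio r = -2.
Next term = 8 * -2 = -16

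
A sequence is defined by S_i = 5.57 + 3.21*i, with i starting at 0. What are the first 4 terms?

This is an arithmetic sequence.
i=0: S_0 = 5.57 + 3.21*0 = 5.57
i=1: S_1 = 5.57 + 3.21*1 = 8.78
i=2: S_2 = 5.57 + 3.21*2 = 11.99
i=3: S_3 = 5.57 + 3.21*3 = 15.2
The first 4 terms are: [5.57, 8.78, 11.99, 15.2]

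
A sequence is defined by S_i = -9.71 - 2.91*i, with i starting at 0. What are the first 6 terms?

This is an arithmetic sequence.
i=0: S_0 = -9.71 + -2.91*0 = -9.71
i=1: S_1 = -9.71 + -2.91*1 = -12.62
i=2: S_2 = -9.71 + -2.91*2 = -15.53
i=3: S_3 = -9.71 + -2.91*3 = -18.44
i=4: S_4 = -9.71 + -2.91*4 = -21.35
i=5: S_5 = -9.71 + -2.91*5 = -24.26
The first 6 terms are: [-9.71, -12.62, -15.53, -18.44, -21.35, -24.26]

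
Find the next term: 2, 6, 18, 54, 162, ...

Ratios: 6 / 2 = 3.0
This is a geometric sequence with common ratio r = 3.
Next term = 162 * 3 = 486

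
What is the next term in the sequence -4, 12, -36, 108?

Ratios: 12 / -4 = -3.0
This is a geometric sequence with common ratio r = -3.
Next term = 108 * -3 = -324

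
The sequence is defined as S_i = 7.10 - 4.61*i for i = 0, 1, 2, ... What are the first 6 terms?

This is an arithmetic sequence.
i=0: S_0 = 7.1 + -4.61*0 = 7.1
i=1: S_1 = 7.1 + -4.61*1 = 2.49
i=2: S_2 = 7.1 + -4.61*2 = -2.12
i=3: S_3 = 7.1 + -4.61*3 = -6.73
i=4: S_4 = 7.1 + -4.61*4 = -11.34
i=5: S_5 = 7.1 + -4.61*5 = -15.95
The first 6 terms are: [7.1, 2.49, -2.12, -6.73, -11.34, -15.95]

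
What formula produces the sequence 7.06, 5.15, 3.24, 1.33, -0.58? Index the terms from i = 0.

Check differences: 5.15 - 7.06 = -1.91
3.24 - 5.15 = -1.91
Common difference d = -1.91.
First term a = 7.06.
Formula: S_i = 7.06 - 1.91*i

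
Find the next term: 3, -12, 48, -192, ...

Ratios: -12 / 3 = -4.0
This is a geometric sequence with common ratio r = -4.
Next term = -192 * -4 = 768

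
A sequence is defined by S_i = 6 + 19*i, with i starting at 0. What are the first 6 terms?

This is an arithmetic sequence.
i=0: S_0 = 6 + 19*0 = 6
i=1: S_1 = 6 + 19*1 = 25
i=2: S_2 = 6 + 19*2 = 44
i=3: S_3 = 6 + 19*3 = 63
i=4: S_4 = 6 + 19*4 = 82
i=5: S_5 = 6 + 19*5 = 101
The first 6 terms are: [6, 25, 44, 63, 82, 101]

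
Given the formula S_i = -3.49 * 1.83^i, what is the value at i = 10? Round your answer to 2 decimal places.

S_10 = -3.49 * 1.83^10 ≈ -3.49 * 421.2219 ≈ -1470.06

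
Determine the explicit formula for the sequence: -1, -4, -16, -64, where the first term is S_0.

Check ratios: -4 / -1 = 4.0
Common ratio r = 4.
First term a = -1.
Formula: S_i = -1 * 4^i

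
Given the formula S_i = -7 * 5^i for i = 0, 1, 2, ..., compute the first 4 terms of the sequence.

This is a geometric sequence.
i=0: S_0 = -7 * 5^0 = -7
i=1: S_1 = -7 * 5^1 = -35
i=2: S_2 = -7 * 5^2 = -175
i=3: S_3 = -7 * 5^3 = -875
The first 4 terms are: [-7, -35, -175, -875]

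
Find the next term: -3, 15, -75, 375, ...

Ratios: 15 / -3 = -5.0
This is a geometric sequence with common ratio r = -5.
Next term = 375 * -5 = -1875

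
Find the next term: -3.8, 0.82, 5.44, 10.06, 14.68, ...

Differences: 0.82 - -3.8 = 4.62
This is an arithmetic sequence with common difference d = 4.62.
Next term = 14.68 + 4.62 = 19.3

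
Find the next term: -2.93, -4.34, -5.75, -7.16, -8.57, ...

Differences: -4.34 - -2.93 = -1.41
This is an arithmetic sequence with common difference d = -1.41.
Next term = -8.57 + -1.41 = -9.98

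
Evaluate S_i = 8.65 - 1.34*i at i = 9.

S_9 = 8.65 + -1.34*9 = 8.65 + -12.06 = -3.41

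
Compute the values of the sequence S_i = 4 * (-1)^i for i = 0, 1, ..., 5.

This is a geometric sequence.
i=0: S_0 = 4 * (-1)^0 = 4
i=1: S_1 = 4 * (-1)^1 = -4
i=2: S_2 = 4 * (-1)^2 = 4
i=3: S_3 = 4 * (-1)^3 = -4
i=4: S_4 = 4 * (-1)^4 = 4
i=5: S_5 = 4 * (-1)^5 = -4
The first 6 terms are: [4, -4, 4, -4, 4, -4]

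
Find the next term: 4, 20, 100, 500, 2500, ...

Ratios: 20 / 4 = 5.0
This is a geometric sequence with common ratio r = 5.
Next term = 2500 * 5 = 12500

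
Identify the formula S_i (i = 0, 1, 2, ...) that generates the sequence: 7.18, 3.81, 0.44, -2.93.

Check differences: 3.81 - 7.18 = -3.37
0.44 - 3.81 = -3.37
Common difference d = -3.37.
First term a = 7.18.
Formula: S_i = 7.18 - 3.37*i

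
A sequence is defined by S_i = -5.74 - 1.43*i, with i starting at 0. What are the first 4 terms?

This is an arithmetic sequence.
i=0: S_0 = -5.74 + -1.43*0 = -5.74
i=1: S_1 = -5.74 + -1.43*1 = -7.17
i=2: S_2 = -5.74 + -1.43*2 = -8.6
i=3: S_3 = -5.74 + -1.43*3 = -10.03
The first 4 terms are: [-5.74, -7.17, -8.6, -10.03]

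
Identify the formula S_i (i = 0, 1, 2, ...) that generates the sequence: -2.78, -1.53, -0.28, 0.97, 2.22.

Check differences: -1.53 - -2.78 = 1.25
-0.28 - -1.53 = 1.25
Common difference d = 1.25.
First term a = -2.78.
Formula: S_i = -2.78 + 1.25*i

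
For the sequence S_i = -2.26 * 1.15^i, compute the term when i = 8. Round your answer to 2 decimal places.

S_8 = -2.26 * 1.15^8 ≈ -2.26 * 3.059 ≈ -6.91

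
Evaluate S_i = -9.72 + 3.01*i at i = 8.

S_8 = -9.72 + 3.01*8 = -9.72 + 24.08 = 14.36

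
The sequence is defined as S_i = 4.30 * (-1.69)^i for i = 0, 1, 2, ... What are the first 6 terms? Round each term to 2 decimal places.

This is a geometric sequence.
i=0: S_0 = 4.3 * (-1.69)^0 = 4.3
i=1: S_1 = 4.3 * (-1.69)^1 ≈ -7.27
i=2: S_2 = 4.3 * (-1.69)^2 ≈ 12.28
i=3: S_3 = 4.3 * (-1.69)^3 ≈ -20.76
i=4: S_4 = 4.3 * (-1.69)^4 ≈ 35.08
i=5: S_5 = 4.3 * (-1.69)^5 ≈ -59.28
The first 6 terms are: [4.3, -7.27, 12.28, -20.76, 35.08, -59.28]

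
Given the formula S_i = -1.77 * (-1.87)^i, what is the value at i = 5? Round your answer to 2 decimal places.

S_5 = -1.77 * (-1.87)^5 ≈ -1.77 * -22.8669 ≈ 40.47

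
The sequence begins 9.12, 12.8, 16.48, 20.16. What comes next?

Differences: 12.8 - 9.12 = 3.68
This is an arithmetic sequence with common difference d = 3.68.
Next term = 20.16 + 3.68 = 23.84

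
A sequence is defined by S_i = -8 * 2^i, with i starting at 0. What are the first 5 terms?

This is a geometric sequence.
i=0: S_0 = -8 * 2^0 = -8
i=1: S_1 = -8 * 2^1 = -16
i=2: S_2 = -8 * 2^2 = -32
i=3: S_3 = -8 * 2^3 = -64
i=4: S_4 = -8 * 2^4 = -128
The first 5 terms are: [-8, -16, -32, -64, -128]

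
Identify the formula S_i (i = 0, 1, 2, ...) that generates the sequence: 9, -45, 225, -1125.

Check ratios: -45 / 9 = -5.0
Common ratio r = -5.
First term a = 9.
Formula: S_i = 9 * (-5)^i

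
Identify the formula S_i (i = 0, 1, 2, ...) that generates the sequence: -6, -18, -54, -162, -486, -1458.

Check ratios: -18 / -6 = 3.0
Common ratio r = 3.
First term a = -6.
Formula: S_i = -6 * 3^i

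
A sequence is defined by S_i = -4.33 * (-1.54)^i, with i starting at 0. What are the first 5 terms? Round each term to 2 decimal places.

This is a geometric sequence.
i=0: S_0 = -4.33 * (-1.54)^0 = -4.33
i=1: S_1 = -4.33 * (-1.54)^1 ≈ 6.67
i=2: S_2 = -4.33 * (-1.54)^2 ≈ -10.27
i=3: S_3 = -4.33 * (-1.54)^3 ≈ 15.81
i=4: S_4 = -4.33 * (-1.54)^4 ≈ -24.35
The first 5 terms are: [-4.33, 6.67, -10.27, 15.81, -24.35]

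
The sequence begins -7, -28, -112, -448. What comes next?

Ratios: -28 / -7 = 4.0
This is a geometric sequence with common ratio r = 4.
Next term = -448 * 4 = -1792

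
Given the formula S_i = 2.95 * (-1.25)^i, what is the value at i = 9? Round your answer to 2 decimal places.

S_9 = 2.95 * (-1.25)^9 ≈ 2.95 * -7.4506 ≈ -21.98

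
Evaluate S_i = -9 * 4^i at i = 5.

S_5 = -9 * 4^5 = -9 * 1024 = -9216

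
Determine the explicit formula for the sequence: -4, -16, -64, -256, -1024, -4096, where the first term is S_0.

Check ratios: -16 / -4 = 4.0
Common ratio r = 4.
First term a = -4.
Formula: S_i = -4 * 4^i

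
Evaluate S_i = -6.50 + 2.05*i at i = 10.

S_10 = -6.5 + 2.05*10 = -6.5 + 20.5 = 14.0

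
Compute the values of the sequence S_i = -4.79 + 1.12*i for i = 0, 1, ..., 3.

This is an arithmetic sequence.
i=0: S_0 = -4.79 + 1.12*0 = -4.79
i=1: S_1 = -4.79 + 1.12*1 = -3.67
i=2: S_2 = -4.79 + 1.12*2 = -2.55
i=3: S_3 = -4.79 + 1.12*3 = -1.43
The first 4 terms are: [-4.79, -3.67, -2.55, -1.43]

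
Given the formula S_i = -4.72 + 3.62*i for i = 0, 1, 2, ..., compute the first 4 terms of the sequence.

This is an arithmetic sequence.
i=0: S_0 = -4.72 + 3.62*0 = -4.72
i=1: S_1 = -4.72 + 3.62*1 = -1.1
i=2: S_2 = -4.72 + 3.62*2 = 2.52
i=3: S_3 = -4.72 + 3.62*3 = 6.14
The first 4 terms are: [-4.72, -1.1, 2.52, 6.14]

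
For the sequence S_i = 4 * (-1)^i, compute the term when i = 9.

S_9 = 4 * (-1)^9 = 4 * -1 = -4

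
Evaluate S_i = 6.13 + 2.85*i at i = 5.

S_5 = 6.13 + 2.85*5 = 6.13 + 14.25 = 20.38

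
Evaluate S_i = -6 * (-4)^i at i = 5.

S_5 = -6 * (-4)^5 = -6 * -1024 = 6144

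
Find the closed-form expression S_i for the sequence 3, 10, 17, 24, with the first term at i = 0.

Check differences: 10 - 3 = 7
17 - 10 = 7
Common difference d = 7.
First term a = 3.
Formula: S_i = 3 + 7*i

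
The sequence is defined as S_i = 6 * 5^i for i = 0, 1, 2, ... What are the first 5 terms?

This is a geometric sequence.
i=0: S_0 = 6 * 5^0 = 6
i=1: S_1 = 6 * 5^1 = 30
i=2: S_2 = 6 * 5^2 = 150
i=3: S_3 = 6 * 5^3 = 750
i=4: S_4 = 6 * 5^4 = 3750
The first 5 terms are: [6, 30, 150, 750, 3750]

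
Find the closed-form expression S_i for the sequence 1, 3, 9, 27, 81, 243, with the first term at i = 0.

Check ratios: 3 / 1 = 3.0
Common ratio r = 3.
First term a = 1.
Formula: S_i = 1 * 3^i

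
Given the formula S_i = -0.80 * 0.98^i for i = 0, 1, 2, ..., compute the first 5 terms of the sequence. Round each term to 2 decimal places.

This is a geometric sequence.
i=0: S_0 = -0.8 * 0.98^0 = -0.8
i=1: S_1 = -0.8 * 0.98^1 ≈ -0.78
i=2: S_2 = -0.8 * 0.98^2 ≈ -0.77
i=3: S_3 = -0.8 * 0.98^3 ≈ -0.75
i=4: S_4 = -0.8 * 0.98^4 ≈ -0.74
The first 5 terms are: [-0.8, -0.78, -0.77, -0.75, -0.74]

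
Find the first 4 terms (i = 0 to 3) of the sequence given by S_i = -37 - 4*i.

This is an arithmetic sequence.
i=0: S_0 = -37 + -4*0 = -37
i=1: S_1 = -37 + -4*1 = -41
i=2: S_2 = -37 + -4*2 = -45
i=3: S_3 = -37 + -4*3 = -49
The first 4 terms are: [-37, -41, -45, -49]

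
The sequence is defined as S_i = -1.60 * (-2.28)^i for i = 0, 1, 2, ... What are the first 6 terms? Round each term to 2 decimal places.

This is a geometric sequence.
i=0: S_0 = -1.6 * (-2.28)^0 = -1.6
i=1: S_1 = -1.6 * (-2.28)^1 ≈ 3.65
i=2: S_2 = -1.6 * (-2.28)^2 ≈ -8.32
i=3: S_3 = -1.6 * (-2.28)^3 ≈ 18.96
i=4: S_4 = -1.6 * (-2.28)^4 ≈ -43.24
i=5: S_5 = -1.6 * (-2.28)^5 ≈ 98.58
The first 6 terms are: [-1.6, 3.65, -8.32, 18.96, -43.24, 98.58]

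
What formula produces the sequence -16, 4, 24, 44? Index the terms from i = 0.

Check differences: 4 - -16 = 20
24 - 4 = 20
Common difference d = 20.
First term a = -16.
Formula: S_i = -16 + 20*i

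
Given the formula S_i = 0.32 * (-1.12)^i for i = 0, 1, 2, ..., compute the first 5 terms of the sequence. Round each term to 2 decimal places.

This is a geometric sequence.
i=0: S_0 = 0.32 * (-1.12)^0 = 0.32
i=1: S_1 = 0.32 * (-1.12)^1 ≈ -0.36
i=2: S_2 = 0.32 * (-1.12)^2 ≈ 0.4
i=3: S_3 = 0.32 * (-1.12)^3 ≈ -0.45
i=4: S_4 = 0.32 * (-1.12)^4 ≈ 0.5
The first 5 terms are: [0.32, -0.36, 0.4, -0.45, 0.5]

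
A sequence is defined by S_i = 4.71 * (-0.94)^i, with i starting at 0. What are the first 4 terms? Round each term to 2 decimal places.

This is a geometric sequence.
i=0: S_0 = 4.71 * (-0.94)^0 = 4.71
i=1: S_1 = 4.71 * (-0.94)^1 ≈ -4.43
i=2: S_2 = 4.71 * (-0.94)^2 ≈ 4.16
i=3: S_3 = 4.71 * (-0.94)^3 ≈ -3.91
The first 4 terms are: [4.71, -4.43, 4.16, -3.91]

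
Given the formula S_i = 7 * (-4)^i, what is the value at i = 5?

S_5 = 7 * (-4)^5 = 7 * -1024 = -7168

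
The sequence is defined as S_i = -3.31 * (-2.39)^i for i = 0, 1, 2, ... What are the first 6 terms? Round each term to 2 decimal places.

This is a geometric sequence.
i=0: S_0 = -3.31 * (-2.39)^0 = -3.31
i=1: S_1 = -3.31 * (-2.39)^1 ≈ 7.91
i=2: S_2 = -3.31 * (-2.39)^2 ≈ -18.91
i=3: S_3 = -3.31 * (-2.39)^3 ≈ 45.19
i=4: S_4 = -3.31 * (-2.39)^4 ≈ -108.0
i=5: S_5 = -3.31 * (-2.39)^5 ≈ 258.12
The first 6 terms are: [-3.31, 7.91, -18.91, 45.19, -108.0, 258.12]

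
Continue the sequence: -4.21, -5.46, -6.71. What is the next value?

Differences: -5.46 - -4.21 = -1.25
This is an arithmetic sequence with common difference d = -1.25.
Next term = -6.71 + -1.25 = -7.96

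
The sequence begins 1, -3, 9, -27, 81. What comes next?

Ratios: -3 / 1 = -3.0
This is a geometric sequence with common ratio r = -3.
Next term = 81 * -3 = -243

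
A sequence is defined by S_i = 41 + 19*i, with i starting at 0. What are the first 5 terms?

This is an arithmetic sequence.
i=0: S_0 = 41 + 19*0 = 41
i=1: S_1 = 41 + 19*1 = 60
i=2: S_2 = 41 + 19*2 = 79
i=3: S_3 = 41 + 19*3 = 98
i=4: S_4 = 41 + 19*4 = 117
The first 5 terms are: [41, 60, 79, 98, 117]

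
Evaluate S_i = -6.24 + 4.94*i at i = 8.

S_8 = -6.24 + 4.94*8 = -6.24 + 39.52 = 33.28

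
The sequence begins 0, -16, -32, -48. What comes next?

Differences: -16 - 0 = -16
This is an arithmetic sequence with common difference d = -16.
Next term = -48 + -16 = -64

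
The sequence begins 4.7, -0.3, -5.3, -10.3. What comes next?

Differences: -0.3 - 4.7 = -5.0
This is an arithmetic sequence with common difference d = -5.0.
Next term = -10.3 + -5.0 = -15.3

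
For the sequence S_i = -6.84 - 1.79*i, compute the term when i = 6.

S_6 = -6.84 + -1.79*6 = -6.84 + -10.74 = -17.58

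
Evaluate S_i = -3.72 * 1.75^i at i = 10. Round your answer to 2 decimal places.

S_10 = -3.72 * 1.75^10 ≈ -3.72 * 269.3894 ≈ -1002.13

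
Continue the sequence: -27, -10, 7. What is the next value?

Differences: -10 - -27 = 17
This is an arithmetic sequence with common difference d = 17.
Next term = 7 + 17 = 24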